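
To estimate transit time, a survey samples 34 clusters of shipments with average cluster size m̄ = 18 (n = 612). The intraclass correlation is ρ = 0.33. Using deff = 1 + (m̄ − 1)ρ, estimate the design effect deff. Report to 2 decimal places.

6.61

deff = 1 + (18 − 1)·0.33 = 1 + 5.61 = 6.61.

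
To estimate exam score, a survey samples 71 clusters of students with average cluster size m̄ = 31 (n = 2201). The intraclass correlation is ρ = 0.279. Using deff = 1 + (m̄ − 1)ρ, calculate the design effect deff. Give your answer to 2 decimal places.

deff = 1 + (31 − 1)·0.279 = 1 + 8.37 = 9.37.

9.37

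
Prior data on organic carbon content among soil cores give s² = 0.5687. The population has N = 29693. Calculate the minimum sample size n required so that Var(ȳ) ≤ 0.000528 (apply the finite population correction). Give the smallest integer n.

1040

Without fpc, n₀ = s²/D = 0.5687/0.000528 = 1077.0833.
With fpc, (1 − n/N)·s²/n ≤ D requires n ≥ n₀/(1 + n₀/N) = 1077.0833/(1 + 1077.0833/29693) = 1039.3808.
Rounding up, n = 1040.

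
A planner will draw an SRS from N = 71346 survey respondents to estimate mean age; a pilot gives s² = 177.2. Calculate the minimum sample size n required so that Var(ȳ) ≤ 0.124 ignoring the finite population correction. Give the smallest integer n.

Without fpc, n₀ = s²/D = 177.2/0.124 = 1429.0323.
Rounding up, n = 1430.

1430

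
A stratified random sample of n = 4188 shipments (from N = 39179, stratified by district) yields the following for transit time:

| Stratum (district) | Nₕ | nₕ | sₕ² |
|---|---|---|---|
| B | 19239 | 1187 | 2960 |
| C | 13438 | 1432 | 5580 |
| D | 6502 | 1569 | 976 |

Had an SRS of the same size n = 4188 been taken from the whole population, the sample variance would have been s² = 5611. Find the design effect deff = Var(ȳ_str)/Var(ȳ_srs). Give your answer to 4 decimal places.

0.8247

Var(ȳ_str) = Σ Wₕ²(1−fₕ)sₕ²/nₕ with Wₕ = Nₕ/39179:
  B: (19239/39179)²·(1−1187/19239)·2960/1187 = 0.56421174
  C: (13438/39179)²·(1−1432/13438)·5580/1432 = 0.40955993
  D: (6502/39179)²·(1−1569/6502)·976/1569 = 0.012998052
  → Var(ȳ_str) = 0.98676972.
Var(ȳ_srs) = (1 − 4188/39179)·5611/4188 = 1.1965658.
deff = 0.98676972 / 1.1965658 = 0.8247.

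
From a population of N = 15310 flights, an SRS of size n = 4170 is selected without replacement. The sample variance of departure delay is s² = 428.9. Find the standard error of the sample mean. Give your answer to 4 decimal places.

Under SRS without replacement, Var(ȳ) = (1 − f)·s²/n with f = n/N = 4170/15310 = 0.27237100.
Var(ȳ) = (1 − 0.27237100)·428.9/4170 = 0.72762900·0.10285372 = 0.074839347.
SE(ȳ) = √(0.074839347) = 0.2736.

0.2736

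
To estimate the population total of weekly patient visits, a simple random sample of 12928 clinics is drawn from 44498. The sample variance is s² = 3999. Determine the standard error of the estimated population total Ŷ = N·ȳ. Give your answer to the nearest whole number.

Var(Ŷ) = N²·Var(ȳ) = N²·(1 − n/N)·s²/n.
f = 12928/44498 = 0.29052991; Var(ȳ) = 0.70947009·3999/12928 = 0.21945938.
Var(Ŷ) = 44498² · 0.21945938 = 4.3454537 × 10^8.
SE(Ŷ) = √(4.3454537 × 10^8) = 20846.

20846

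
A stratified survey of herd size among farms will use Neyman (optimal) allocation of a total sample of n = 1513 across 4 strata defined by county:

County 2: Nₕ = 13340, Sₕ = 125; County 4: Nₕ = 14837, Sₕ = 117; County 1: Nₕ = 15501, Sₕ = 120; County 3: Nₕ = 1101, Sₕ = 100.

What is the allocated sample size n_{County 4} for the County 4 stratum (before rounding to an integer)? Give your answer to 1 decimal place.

488.8

Neyman allocation: nₕ = n·NₕSₕ / Σⱼ NⱼSⱼ.
Σ NⱼSⱼ = 13340·125 + 14837·117 + 15501·120 + 1101·100 = 5.373649 × 10^6.
n_{County 4} = 1513·14837·117 / (5.373649 × 10^6) = 488.8.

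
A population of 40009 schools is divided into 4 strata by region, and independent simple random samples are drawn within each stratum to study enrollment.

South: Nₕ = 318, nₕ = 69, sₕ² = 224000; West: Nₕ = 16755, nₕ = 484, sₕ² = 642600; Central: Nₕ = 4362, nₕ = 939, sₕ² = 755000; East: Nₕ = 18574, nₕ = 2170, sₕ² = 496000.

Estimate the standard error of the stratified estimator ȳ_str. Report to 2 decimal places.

16.65

Var(ȳ_str) = Σₕ Wₕ²(1 − fₕ)sₕ²/nₕ with Wₕ = Nₕ/N, N = 40009.
South: Wₕ = 0.00794821; term = 0.00794821²·(1 − 0.21698113)·224000/69 = 0.16058686.
West: Wₕ = 0.41878077; term = 0.41878077²·(1 − 0.02888690)·642600/484 = 226.11983.
Central: Wₕ = 0.10902547; term = 0.10902547²·(1 − 0.21526823)·755000/939 = 7.4999527.
East: Wₕ = 0.46424554; term = 0.46424554²·(1 − 0.11682998)·496000/2170 = 43.507262.
Sum = 277.28763.
SE = √(277.28763) = 16.65.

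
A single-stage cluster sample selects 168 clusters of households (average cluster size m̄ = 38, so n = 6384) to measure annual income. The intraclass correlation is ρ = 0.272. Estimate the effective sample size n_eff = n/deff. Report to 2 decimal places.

deff = 1 + (38 − 1)·0.272 = 1 + 10.064 = 11.064.
n_eff = 6384 / 11.064 = 577.01.

577.01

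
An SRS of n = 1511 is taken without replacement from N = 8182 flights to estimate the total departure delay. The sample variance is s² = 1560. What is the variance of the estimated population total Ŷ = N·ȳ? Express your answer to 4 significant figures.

5.635 × 10^7

Var(Ŷ) = N²·Var(ȳ) = N²·(1 − n/N)·s²/n.
f = 1511/8182 = 0.18467367; Var(ȳ) = 0.81532633·1560/1511 = 0.84176643.
Var(Ŷ) = 8182² · 0.84176643 = 5.6352158 × 10^7.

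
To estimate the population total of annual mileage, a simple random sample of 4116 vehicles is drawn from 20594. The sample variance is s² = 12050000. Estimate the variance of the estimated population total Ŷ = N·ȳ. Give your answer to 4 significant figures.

9.935 × 10^11

Var(Ŷ) = N²·Var(ȳ) = N²·(1 − n/N)·s²/n.
f = 4116/20594 = 0.19986404; Var(ȳ) = 0.80013596·12050000/4116 = 2342.4777.
Var(Ŷ) = 20594² · 2342.4777 = 9.9347486 × 10^11.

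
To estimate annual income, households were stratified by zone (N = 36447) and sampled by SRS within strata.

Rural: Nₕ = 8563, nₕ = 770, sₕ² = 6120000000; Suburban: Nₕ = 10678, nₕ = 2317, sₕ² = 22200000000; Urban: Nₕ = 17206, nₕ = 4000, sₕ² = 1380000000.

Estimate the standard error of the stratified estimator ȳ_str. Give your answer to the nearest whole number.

1050

Var(ȳ_str) = Σₕ Wₕ²(1 − fₕ)sₕ²/nₕ with Wₕ = Nₕ/N, N = 36447.
Rural: Wₕ = 0.23494389; term = 0.23494389²·(1 − 0.08992176)·6120000000/770 = 399270.98.
Suburban: Wₕ = 0.29297336; term = 0.29297336²·(1 − 0.21698820)·22200000000/2317 = 643949.05.
Urban: Wₕ = 0.47208275; term = 0.47208275²·(1 − 0.23247704)·1380000000/4000 = 59012.87.
Sum = 1.1022329 × 10^6.
SE = √(1.1022329 × 10^6) = 1050.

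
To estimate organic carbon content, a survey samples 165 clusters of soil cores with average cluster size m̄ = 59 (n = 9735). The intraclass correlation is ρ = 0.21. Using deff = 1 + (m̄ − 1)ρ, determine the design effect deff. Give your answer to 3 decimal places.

deff = 1 + (59 − 1)·0.21 = 1 + 12.18 = 13.18.

13.180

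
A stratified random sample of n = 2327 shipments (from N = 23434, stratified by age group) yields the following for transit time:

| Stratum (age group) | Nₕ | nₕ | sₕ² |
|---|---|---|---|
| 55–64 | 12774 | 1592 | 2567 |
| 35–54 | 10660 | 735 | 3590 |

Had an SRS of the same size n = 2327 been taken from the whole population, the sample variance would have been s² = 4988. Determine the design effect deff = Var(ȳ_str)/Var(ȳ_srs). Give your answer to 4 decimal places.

Var(ȳ_str) = Σ Wₕ²(1−fₕ)sₕ²/nₕ with Wₕ = Nₕ/23434:
  55–64: (12774/23434)²·(1−1592/12774)·2567/1592 = 0.41940766
  35–54: (10660/23434)²·(1−735/10660)·3590/735 = 0.94102677
  → Var(ȳ_str) = 1.3604344.
Var(ȳ_srs) = (1 − 2327/23434)·4988/2327 = 1.9306793.
deff = 1.3604344 / 1.9306793 = 0.7046.

0.7046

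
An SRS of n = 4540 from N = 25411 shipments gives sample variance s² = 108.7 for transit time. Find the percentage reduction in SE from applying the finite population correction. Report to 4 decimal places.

9.3723

f = n/N = 4540/25411 = 0.17866278.
SE_no-fpc = √(s²/n) = 0.15473439; SE_fpc = √((1−f)s²/n) = 0.14023215.
Ratio = √(1−f) = 0.90627657. Reduction = 100·(1 − 0.90627657) = 9.3723%.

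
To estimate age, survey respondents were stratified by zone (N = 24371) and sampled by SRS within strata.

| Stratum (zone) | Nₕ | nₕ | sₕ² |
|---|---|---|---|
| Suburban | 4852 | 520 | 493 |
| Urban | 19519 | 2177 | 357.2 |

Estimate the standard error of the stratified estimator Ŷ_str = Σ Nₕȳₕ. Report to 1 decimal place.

8687.2

Var(Ŷ_str) = Σₕ Nₕ²(1 − fₕ)sₕ²/nₕ.
Suburban: 4852²·(1 − 520/4852)·493/520 = 1.99275 × 10^7.
Urban: 19519²·(1 − 2177/19519)·357.2/2177 = 5.5540498 × 10^7.
Sum = 7.5467998 × 10^7.
SE = √(7.5467998 × 10^7) = 8687.2.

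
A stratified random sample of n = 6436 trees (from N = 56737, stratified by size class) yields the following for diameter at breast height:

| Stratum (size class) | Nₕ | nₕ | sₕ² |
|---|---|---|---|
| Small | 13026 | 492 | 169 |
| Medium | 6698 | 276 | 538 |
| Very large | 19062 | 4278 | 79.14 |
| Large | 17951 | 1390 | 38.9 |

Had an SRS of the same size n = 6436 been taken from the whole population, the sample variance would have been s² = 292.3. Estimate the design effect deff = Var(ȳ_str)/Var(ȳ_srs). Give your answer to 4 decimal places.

1.1840

Var(ȳ_str) = Σ Wₕ²(1−fₕ)sₕ²/nₕ with Wₕ = Nₕ/56737:
  Small: (13026/56737)²·(1−492/13026)·169/492 = 0.017421664
  Medium: (6698/56737)²·(1−276/6698)·538/276 = 0.026046892
  Very large: (19062/56737)²·(1−4278/19062)·79.14/4278 = 0.0016195074
  Large: (17951/56737)²·(1−1390/17951)·38.9/1390 = 0.0025845044
  → Var(ȳ_str) = 0.047672568.
Var(ȳ_srs) = (1 − 6436/56737)·292.3/6436 = 0.040264567.
deff = 0.047672568 / 0.040264567 = 1.1840.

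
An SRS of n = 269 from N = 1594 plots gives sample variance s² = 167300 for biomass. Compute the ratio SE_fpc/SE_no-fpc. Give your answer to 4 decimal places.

f = n/N = 269/1594 = 0.16875784.
SE_no-fpc = √(s²/n) = 24.938586; SE_fpc = √((1−f)s²/n) = 22.737128.
Ratio = √(1−f) = 0.91172483.

0.9117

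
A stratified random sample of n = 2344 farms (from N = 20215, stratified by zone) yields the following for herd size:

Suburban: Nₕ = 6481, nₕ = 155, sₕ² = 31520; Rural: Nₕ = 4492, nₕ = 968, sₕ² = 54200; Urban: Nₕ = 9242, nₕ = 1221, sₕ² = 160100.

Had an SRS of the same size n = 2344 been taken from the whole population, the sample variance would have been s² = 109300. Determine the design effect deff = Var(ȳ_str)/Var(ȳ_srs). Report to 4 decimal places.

1.1246

Var(ȳ_str) = Σ Wₕ²(1−fₕ)sₕ²/nₕ with Wₕ = Nₕ/20215:
  Suburban: (6481/20215)²·(1−155/6481)·31520/155 = 20.402258
  Rural: (4492/20215)²·(1−968/4492)·54200/968 = 2.1689627
  Urban: (9242/20215)²·(1−1221/9242)·160100/1221 = 23.786068
  → Var(ȳ_str) = 46.357289.
Var(ȳ_srs) = (1 − 2344/20215)·109300/2344 = 41.222817.
deff = 46.357289 / 41.222817 = 1.1246.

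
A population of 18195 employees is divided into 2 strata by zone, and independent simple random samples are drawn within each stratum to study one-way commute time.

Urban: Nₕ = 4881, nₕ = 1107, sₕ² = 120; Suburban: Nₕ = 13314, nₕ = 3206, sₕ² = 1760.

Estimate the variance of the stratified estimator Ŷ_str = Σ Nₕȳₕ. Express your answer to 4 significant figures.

7.588 × 10^7

Var(Ŷ_str) = Σₕ Nₕ²(1 − fₕ)sₕ²/nₕ.
Urban: 4881²·(1 − 1107/4881)·120/1107 = 1.9968449 × 10^6.
Suburban: 13314²·(1 − 3206/13314)·1760/3206 = 7.3879328 × 10^7.
Sum = 7.5876173 × 10^7.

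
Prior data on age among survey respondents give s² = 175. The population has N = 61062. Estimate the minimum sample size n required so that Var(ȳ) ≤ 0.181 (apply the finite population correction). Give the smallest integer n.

Without fpc, n₀ = s²/D = 175/0.181 = 966.8508.
With fpc, (1 − n/N)·s²/n ≤ D requires n ≥ n₀/(1 + n₀/N) = 966.8508/(1 + 966.8508/61062) = 951.7804.
Rounding up, n = 952.

952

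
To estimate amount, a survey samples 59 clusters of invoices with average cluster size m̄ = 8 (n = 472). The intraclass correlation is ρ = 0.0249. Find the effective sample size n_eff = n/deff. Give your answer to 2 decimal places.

deff = 1 + (8 − 1)·0.0249 = 1 + 0.1743 = 1.1743.
n_eff = 472 / 1.1743 = 401.94.

401.94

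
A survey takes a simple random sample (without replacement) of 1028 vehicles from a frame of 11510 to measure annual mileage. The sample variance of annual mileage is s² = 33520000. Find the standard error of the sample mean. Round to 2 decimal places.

172.32

Under SRS without replacement, Var(ȳ) = (1 − f)·s²/n with f = n/N = 1028/11510 = 0.08931364.
Var(ȳ) = (1 − 0.08931364)·33520000/1028 = 0.91068636·32607.004 = 29694.754.
SE(ȳ) = √(29694.754) = 172.32.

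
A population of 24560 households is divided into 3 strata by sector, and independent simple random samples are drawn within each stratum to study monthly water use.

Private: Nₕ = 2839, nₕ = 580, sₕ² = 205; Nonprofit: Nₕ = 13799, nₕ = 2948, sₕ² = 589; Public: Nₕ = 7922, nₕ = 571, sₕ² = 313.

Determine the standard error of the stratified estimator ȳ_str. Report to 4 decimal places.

Var(ȳ_str) = Σₕ Wₕ²(1 − fₕ)sₕ²/nₕ with Wₕ = Nₕ/N, N = 24560.
Private: Wₕ = 0.11559446; term = 0.11559446²·(1 − 0.20429729)·205/580 = 0.003757948.
Nonprofit: Wₕ = 0.56184853; term = 0.56184853²·(1 − 0.21363867)·589/2948 = 0.049596208.
Public: Wₕ = 0.32255700; term = 0.32255700²·(1 − 0.07207776)·313/571 = 0.052921576.
Sum = 0.10627573.
SE = √(0.10627573) = 0.3260.

0.3260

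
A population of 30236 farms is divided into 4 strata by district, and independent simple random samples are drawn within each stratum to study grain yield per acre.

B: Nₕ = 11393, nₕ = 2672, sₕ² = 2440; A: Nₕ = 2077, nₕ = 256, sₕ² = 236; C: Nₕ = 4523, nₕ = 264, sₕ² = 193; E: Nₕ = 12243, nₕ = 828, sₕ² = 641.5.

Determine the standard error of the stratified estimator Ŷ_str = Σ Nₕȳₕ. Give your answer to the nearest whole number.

Var(Ŷ_str) = Σₕ Nₕ²(1 − fₕ)sₕ²/nₕ.
B: 11393²·(1 − 2672/11393)·2440/2672 = 9.073143 × 10^7.
A: 2077²·(1 − 256/2077)·236/256 = 3.4867313 × 10^6.
C: 4523²·(1 − 264/4523)·193/264 = 1.4082755 × 10^7.
E: 12243²·(1 − 828/12243)·641.5/828 = 1.0827547 × 10^8.
Sum = 2.1657639 × 10^8.
SE = √(2.1657639 × 10^8) = 14717.

14717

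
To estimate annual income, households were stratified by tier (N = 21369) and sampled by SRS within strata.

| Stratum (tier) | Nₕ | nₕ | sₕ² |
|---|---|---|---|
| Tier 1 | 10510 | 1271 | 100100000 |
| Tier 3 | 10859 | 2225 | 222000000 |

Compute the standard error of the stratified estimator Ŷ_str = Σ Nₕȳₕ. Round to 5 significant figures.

Var(Ŷ_str) = Σₕ Nₕ²(1 − fₕ)sₕ²/nₕ.
Tier 1: 10510²·(1 − 1271/10510)·100100000/1271 = 7.6474423 × 10^12.
Tier 3: 10859²·(1 − 2225/10859)·222000000/2225 = 9.3545917 × 10^12.
Sum = 1.7002034 × 10^13.
SE = √(1.7002034 × 10^13) = 4.1234 × 10^6.

4.1234 × 10^6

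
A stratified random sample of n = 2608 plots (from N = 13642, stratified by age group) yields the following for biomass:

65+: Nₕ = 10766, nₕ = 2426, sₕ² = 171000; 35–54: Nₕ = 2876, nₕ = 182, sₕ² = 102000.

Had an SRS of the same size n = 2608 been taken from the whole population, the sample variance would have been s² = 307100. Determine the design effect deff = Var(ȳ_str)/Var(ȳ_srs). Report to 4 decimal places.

0.6020

Var(ȳ_str) = Σ Wₕ²(1−fₕ)sₕ²/nₕ with Wₕ = Nₕ/13642:
  65+: (10766/13642)²·(1−2426/10766)·171000/2426 = 34.007104
  35–54: (2876/13642)²·(1−182/2876)·102000/182 = 23.332387
  → Var(ȳ_str) = 57.339491.
Var(ȳ_srs) = (1 − 2608/13642)·307100/2608 = 95.241706.
deff = 57.339491 / 95.241706 = 0.6020.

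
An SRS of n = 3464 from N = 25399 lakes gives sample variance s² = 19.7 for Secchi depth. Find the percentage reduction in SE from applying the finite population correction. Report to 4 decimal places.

f = n/N = 3464/25399 = 0.13638332.
SE_no-fpc = √(s²/n) = 0.075412645; SE_fpc = √((1−f)s²/n) = 0.070081709.
Ratio = √(1−f) = 0.92930979. Reduction = 100·(1 − 0.92930979) = 7.0690%.

7.0690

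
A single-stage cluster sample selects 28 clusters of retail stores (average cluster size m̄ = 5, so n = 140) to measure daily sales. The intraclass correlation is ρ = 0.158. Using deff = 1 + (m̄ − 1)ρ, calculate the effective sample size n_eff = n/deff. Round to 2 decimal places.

85.78

deff = 1 + (5 − 1)·0.158 = 1 + 0.632 = 1.632.
n_eff = 140 / 1.632 = 85.78.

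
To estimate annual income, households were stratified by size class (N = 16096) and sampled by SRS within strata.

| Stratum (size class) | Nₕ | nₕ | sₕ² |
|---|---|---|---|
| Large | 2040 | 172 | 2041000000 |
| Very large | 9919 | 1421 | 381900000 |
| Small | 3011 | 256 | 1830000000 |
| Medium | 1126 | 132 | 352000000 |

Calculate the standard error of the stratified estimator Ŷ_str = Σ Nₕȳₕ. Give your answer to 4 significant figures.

1.141 × 10^7

Var(Ŷ_str) = Σₕ Nₕ²(1 − fₕ)sₕ²/nₕ.
Large: 2040²·(1 − 172/2040)·2041000000/172 = 4.5219067 × 10^13.
Very large: 9919²·(1 − 1421/9919)·381900000/1421 = 2.2653755 × 10^13.
Small: 3011²·(1 − 256/3011)·1830000000/256 = 5.9298469 × 10^13.
Medium: 1126²·(1 − 132/1126)·352000000/132 = 2.9846507 × 10^12.
Sum = 1.3015594 × 10^14.
SE = √(1.3015594 × 10^14) = 1.141 × 10^7.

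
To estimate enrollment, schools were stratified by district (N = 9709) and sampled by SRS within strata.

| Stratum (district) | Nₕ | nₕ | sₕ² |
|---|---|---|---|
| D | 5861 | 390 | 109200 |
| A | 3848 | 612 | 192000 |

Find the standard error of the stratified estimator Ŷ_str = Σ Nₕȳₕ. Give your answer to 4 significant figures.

113500

Var(Ŷ_str) = Σₕ Nₕ²(1 − fₕ)sₕ²/nₕ.
D: 5861²·(1 − 390/5861)·109200/390 = 8.9783487 × 10^9.
A: 3848²·(1 − 612/3848)·192000/612 = 3.90655 × 10^9.
Sum = 1.2884899 × 10^10.
SE = √(1.2884899 × 10^10) = 113500.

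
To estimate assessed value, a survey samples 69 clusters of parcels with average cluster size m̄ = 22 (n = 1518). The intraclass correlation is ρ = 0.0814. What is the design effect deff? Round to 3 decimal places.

2.709

deff = 1 + (22 − 1)·0.0814 = 1 + 1.7094 = 2.7094.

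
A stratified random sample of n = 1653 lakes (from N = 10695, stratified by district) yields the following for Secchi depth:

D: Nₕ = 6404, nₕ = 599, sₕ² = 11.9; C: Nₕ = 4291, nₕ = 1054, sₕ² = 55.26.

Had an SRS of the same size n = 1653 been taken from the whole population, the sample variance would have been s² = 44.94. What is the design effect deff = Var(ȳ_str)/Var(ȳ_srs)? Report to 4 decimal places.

Var(ȳ_str) = Σ Wₕ²(1−fₕ)sₕ²/nₕ with Wₕ = Nₕ/10695:
  D: (6404/10695)²·(1−599/6404)·11.9/599 = 0.0064567223
  C: (4291/10695)²·(1−1054/4291)·55.26/1054 = 0.0063666343
  → Var(ȳ_str) = 0.012823357.
Var(ȳ_srs) = (1 − 1653/10695)·44.94/1653 = 0.022984969.
deff = 0.012823357 / 0.022984969 = 0.5579.

0.5579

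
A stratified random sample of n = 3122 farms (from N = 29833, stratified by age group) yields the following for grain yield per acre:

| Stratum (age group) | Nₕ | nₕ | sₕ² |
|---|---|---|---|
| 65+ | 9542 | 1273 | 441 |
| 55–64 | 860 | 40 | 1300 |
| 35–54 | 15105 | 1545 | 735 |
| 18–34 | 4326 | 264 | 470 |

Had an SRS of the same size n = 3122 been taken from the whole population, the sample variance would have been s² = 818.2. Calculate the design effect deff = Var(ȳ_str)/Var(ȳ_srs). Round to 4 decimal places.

0.8570

Var(ȳ_str) = Σ Wₕ²(1−fₕ)sₕ²/nₕ with Wₕ = Nₕ/29833:
  65+: (9542/29833)²·(1−1273/9542)·441/1273 = 0.030712045
  55–64: (860/29833)²·(1−40/860)·1300/40 = 0.025751457
  35–54: (15105/29833)²·(1−1545/15105)·735/1545 = 0.10948268
  18–34: (4326/29833)²·(1−264/4326)·470/264 = 0.035150095
  → Var(ȳ_str) = 0.20109628.
Var(ȳ_srs) = (1 − 3122/29833)·818.2/3122 = 0.23464959.
deff = 0.20109628 / 0.23464959 = 0.8570.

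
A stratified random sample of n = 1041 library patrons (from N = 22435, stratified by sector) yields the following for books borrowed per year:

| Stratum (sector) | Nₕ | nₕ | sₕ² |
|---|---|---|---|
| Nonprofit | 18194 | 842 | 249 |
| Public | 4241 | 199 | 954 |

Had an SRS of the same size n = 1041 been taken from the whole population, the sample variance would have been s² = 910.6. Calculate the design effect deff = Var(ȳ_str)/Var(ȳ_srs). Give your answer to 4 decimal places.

0.4181

Var(ȳ_str) = Σ Wₕ²(1−fₕ)sₕ²/nₕ with Wₕ = Nₕ/22435:
  Nonprofit: (18194/22435)²·(1−842/18194)·249/842 = 0.18548673
  Public: (4241/22435)²·(1−199/4241)·954/199 = 0.1632705
  → Var(ȳ_str) = 0.34875723.
Var(ȳ_srs) = (1 − 1041/22435)·910.6/1041 = 0.83414746.
deff = 0.34875723 / 0.83414746 = 0.4181.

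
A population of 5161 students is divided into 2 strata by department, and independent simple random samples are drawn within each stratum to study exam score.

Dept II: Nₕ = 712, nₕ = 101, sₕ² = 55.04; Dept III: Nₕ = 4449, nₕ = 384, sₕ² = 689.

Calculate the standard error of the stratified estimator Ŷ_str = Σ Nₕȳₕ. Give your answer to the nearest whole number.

Var(Ŷ_str) = Σₕ Nₕ²(1 − fₕ)sₕ²/nₕ.
Dept II: 712²·(1 − 101/712)·55.04/101 = 237070.9.
Dept III: 4449²·(1 − 384/4449)·689/384 = 3.244972 × 10^7.
Sum = 3.2686791 × 10^7.
SE = √(3.2686791 × 10^7) = 5717.

5717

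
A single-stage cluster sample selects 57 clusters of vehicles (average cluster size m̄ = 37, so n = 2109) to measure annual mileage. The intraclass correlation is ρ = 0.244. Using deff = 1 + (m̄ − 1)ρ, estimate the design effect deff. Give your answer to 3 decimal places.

deff = 1 + (37 − 1)·0.244 = 1 + 8.784 = 9.784.

9.784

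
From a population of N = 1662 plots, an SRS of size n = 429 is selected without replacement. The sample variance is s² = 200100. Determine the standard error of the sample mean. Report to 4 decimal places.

Under SRS without replacement, Var(ȳ) = (1 − f)·s²/n with f = n/N = 429/1662 = 0.25812274.
Var(ȳ) = (1 − 0.25812274)·200100/429 = 0.74187726·466.43357 = 346.03645.
SE(ȳ) = √(346.03645) = 18.6021.

18.6021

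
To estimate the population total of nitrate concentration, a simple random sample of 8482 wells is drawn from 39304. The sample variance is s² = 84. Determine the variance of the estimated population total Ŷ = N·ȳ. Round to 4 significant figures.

Var(Ŷ) = N²·Var(ȳ) = N²·(1 − n/N)·s²/n.
f = 8482/39304 = 0.21580501; Var(ȳ) = 0.78419499·84/8482 = 0.0077661376.
Var(Ŷ) = 39304² · 0.0077661376 = 1.1997164 × 10^7.

1.200 × 10^7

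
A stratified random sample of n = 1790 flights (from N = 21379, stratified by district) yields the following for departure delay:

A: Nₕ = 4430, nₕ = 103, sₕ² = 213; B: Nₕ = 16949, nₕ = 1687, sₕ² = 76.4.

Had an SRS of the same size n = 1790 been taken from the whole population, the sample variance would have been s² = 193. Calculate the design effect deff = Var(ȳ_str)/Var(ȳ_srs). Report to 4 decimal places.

Var(ȳ_str) = Σ Wₕ²(1−fₕ)sₕ²/nₕ with Wₕ = Nₕ/21379:
  A: (4430/21379)²·(1−103/4430)·213/103 = 0.086727779
  B: (16949/21379)²·(1−1687/16949)·76.4/1687 = 0.025630615
  → Var(ȳ_str) = 0.11235839.
Var(ȳ_srs) = (1 − 1790/21379)·193/1790 = 0.098793679.
deff = 0.11235839 / 0.098793679 = 1.1373.

1.1373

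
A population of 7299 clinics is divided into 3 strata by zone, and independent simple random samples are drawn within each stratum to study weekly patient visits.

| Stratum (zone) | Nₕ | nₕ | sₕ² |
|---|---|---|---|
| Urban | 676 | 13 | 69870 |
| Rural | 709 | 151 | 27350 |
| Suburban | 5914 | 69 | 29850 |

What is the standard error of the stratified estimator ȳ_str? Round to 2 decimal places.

18.09

Var(ȳ_str) = Σₕ Wₕ²(1 − fₕ)sₕ²/nₕ with Wₕ = Nₕ/N, N = 7299.
Urban: Wₕ = 0.09261543; term = 0.09261543²·(1 − 0.01923077)·69870/13 = 45.214829.
Rural: Wₕ = 0.09713659; term = 0.09713659²·(1 − 0.21297602)·27350/151 = 1.3450366.
Suburban: Wₕ = 0.81024798; term = 0.81024798²·(1 − 0.01166723)·29850/69 = 280.69479.
Sum = 327.25466.
SE = √(327.25466) = 18.09.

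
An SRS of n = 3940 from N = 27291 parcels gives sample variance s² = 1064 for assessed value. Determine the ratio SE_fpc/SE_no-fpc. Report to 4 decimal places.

0.9250

f = n/N = 3940/27291 = 0.14436994.
SE_no-fpc = √(s²/n) = 0.51966409; SE_fpc = √((1−f)s²/n) = 0.4806907.
Ratio = √(1−f) = 0.92500274.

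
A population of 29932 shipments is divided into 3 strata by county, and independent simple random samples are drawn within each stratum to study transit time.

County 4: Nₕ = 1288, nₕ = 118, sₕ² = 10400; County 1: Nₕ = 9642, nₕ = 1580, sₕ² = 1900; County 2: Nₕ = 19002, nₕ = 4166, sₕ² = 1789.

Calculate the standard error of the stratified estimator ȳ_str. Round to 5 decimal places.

0.62266

Var(ȳ_str) = Σₕ Wₕ²(1 − fₕ)sₕ²/nₕ with Wₕ = Nₕ/N, N = 29932.
County 4: Wₕ = 0.04303087; term = 0.04303087²·(1 − 0.09161491)·10400/118 = 0.14824552.
County 1: Wₕ = 0.32213016; term = 0.32213016²·(1 − 0.16386642)·1900/1580 = 0.10433619.
County 2: Wₕ = 0.63483897; term = 0.63483897²·(1 − 0.21924008)·1789/4166 = 0.13512501.
Sum = 0.38770672.
SE = √(0.38770672) = 0.62266.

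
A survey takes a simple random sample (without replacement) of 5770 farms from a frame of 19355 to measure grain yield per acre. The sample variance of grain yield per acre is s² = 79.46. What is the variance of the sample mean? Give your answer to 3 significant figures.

Under SRS without replacement, Var(ȳ) = (1 − f)·s²/n with f = n/N = 5770/19355 = 0.29811418.
Var(ȳ) = (1 − 0.29811418)·79.46/5770 = 0.70188582·0.013771231 = 0.0096658314.

0.00967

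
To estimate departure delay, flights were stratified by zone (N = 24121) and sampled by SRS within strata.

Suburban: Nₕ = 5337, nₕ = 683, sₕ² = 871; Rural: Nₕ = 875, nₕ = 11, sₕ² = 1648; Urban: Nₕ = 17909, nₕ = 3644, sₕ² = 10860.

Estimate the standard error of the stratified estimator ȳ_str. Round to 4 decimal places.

Var(ȳ_str) = Σₕ Wₕ²(1 − fₕ)sₕ²/nₕ with Wₕ = Nₕ/N, N = 24121.
Suburban: Wₕ = 0.22125948; term = 0.22125948²·(1 − 0.12797452)·871/683 = 0.054441542.
Rural: Wₕ = 0.03627544; term = 0.03627544²·(1 − 0.01257143)·1648/11 = 0.19466851.
Urban: Wₕ = 0.74246507; term = 0.74246507²·(1 − 0.20347311)·10860/3644 = 1.3085911.
Sum = 1.5577012.
SE = √(1.5577012) = 1.2481.

1.2481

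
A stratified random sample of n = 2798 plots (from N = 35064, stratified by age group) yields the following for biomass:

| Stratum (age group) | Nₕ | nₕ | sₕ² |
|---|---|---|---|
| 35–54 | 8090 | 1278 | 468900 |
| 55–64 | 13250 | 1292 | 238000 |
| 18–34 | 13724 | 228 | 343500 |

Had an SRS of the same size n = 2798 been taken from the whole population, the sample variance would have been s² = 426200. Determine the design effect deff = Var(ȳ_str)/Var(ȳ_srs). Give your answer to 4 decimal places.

1.9059

Var(ȳ_str) = Σ Wₕ²(1−fₕ)sₕ²/nₕ with Wₕ = Nₕ/35064:
  35–54: (8090/35064)²·(1−1278/8090)·468900/1278 = 16.445596
  55–64: (13250/35064)²·(1−1292/13250)·238000/1292 = 23.739193
  18–34: (13724/35064)²·(1−228/13724)·343500/228 = 226.96284
  → Var(ȳ_str) = 267.14763.
Var(ȳ_srs) = (1 − 2798/35064)·426200/2798 = 140.16817.
deff = 267.14763 / 140.16817 = 1.9059.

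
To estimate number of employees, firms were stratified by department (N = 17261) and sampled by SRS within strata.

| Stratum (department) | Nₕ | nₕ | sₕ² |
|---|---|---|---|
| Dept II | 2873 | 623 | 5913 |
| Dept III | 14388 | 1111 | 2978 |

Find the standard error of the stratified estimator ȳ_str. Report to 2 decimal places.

1.39

Var(ȳ_str) = Σₕ Wₕ²(1 − fₕ)sₕ²/nₕ with Wₕ = Nₕ/N, N = 17261.
Dept II: Wₕ = 0.16644459; term = 0.16644459²·(1 − 0.21684650)·5913/623 = 0.20592358.
Dept III: Wₕ = 0.83355541; term = 0.83355541²·(1 − 0.07721713)·2978/1111 = 1.718617.
Sum = 1.9245406.
SE = √(1.9245406) = 1.39.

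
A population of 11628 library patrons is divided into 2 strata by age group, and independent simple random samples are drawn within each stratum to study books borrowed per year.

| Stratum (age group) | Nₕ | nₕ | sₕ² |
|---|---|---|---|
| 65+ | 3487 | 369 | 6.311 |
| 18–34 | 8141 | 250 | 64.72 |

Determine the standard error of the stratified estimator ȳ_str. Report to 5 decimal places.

Var(ȳ_str) = Σₕ Wₕ²(1 − fₕ)sₕ²/nₕ with Wₕ = Nₕ/N, N = 11628.
65+: Wₕ = 0.29987960; term = 0.29987960²·(1 − 0.10582162)·6.311/369 = 0.0013752759.
18–34: Wₕ = 0.70012040; term = 0.70012040²·(1 − 0.03070876)·64.72/250 = 0.12299806.
Sum = 0.12437334.
SE = √(0.12437334) = 0.35267.

0.35267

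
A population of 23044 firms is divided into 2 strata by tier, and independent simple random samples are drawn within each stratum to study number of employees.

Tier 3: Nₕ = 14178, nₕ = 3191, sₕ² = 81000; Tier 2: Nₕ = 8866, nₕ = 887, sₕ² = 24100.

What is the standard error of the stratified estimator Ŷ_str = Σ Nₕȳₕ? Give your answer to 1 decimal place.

76656.5

Var(Ŷ_str) = Σₕ Nₕ²(1 − fₕ)sₕ²/nₕ.
Tier 3: 14178²·(1 − 3191/14178)·81000/3191 = 3.9541425 × 10^9.
Tier 2: 8866²·(1 − 887/8866)·24100/887 = 1.9220718 × 10^9.
Sum = 5.8762143 × 10^9.
SE = √(5.8762143 × 10^9) = 76656.5.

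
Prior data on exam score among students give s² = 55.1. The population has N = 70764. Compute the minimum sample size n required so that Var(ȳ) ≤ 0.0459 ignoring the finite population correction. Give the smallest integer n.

Without fpc, n₀ = s²/D = 55.1/0.0459 = 1200.4357.
Rounding up, n = 1201.

1201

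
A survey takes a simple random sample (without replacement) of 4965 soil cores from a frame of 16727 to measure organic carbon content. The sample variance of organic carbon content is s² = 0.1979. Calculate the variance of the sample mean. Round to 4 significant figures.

2.803 × 10^-5

Under SRS without replacement, Var(ȳ) = (1 − f)·s²/n with f = n/N = 4965/16727 = 0.29682549.
Var(ȳ) = (1 − 0.29682549)·0.1979/4965 = 0.70317451·3.9859013 × 10^-5 = 2.8027842 × 10^-5.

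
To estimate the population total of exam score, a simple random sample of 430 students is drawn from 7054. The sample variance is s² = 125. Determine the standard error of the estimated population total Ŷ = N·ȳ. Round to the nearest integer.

3686

Var(Ŷ) = N²·Var(ȳ) = N²·(1 − n/N)·s²/n.
f = 430/7054 = 0.06095832; Var(ȳ) = 0.93904168·125/430 = 0.27297723.
Var(Ŷ) = 7054² · 0.27297723 = 1.3583051 × 10^7.
SE(Ŷ) = √(1.3583051 × 10^7) = 3686.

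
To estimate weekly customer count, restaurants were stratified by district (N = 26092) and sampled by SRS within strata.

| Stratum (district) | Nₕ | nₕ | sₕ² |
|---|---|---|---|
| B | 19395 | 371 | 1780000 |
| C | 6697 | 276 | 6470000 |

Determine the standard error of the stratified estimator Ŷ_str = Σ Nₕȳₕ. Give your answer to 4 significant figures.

1.667 × 10^6

Var(Ŷ_str) = Σₕ Nₕ²(1 − fₕ)sₕ²/nₕ.
B: 19395²·(1 − 371/19395)·1780000/371 = 1.7702627 × 10^12.
C: 6697²·(1 − 276/6697)·6470000/276 = 1.0080409 × 10^12.
Sum = 2.7783036 × 10^12.
SE = √(2.7783036 × 10^12) = 1.667 × 10^6.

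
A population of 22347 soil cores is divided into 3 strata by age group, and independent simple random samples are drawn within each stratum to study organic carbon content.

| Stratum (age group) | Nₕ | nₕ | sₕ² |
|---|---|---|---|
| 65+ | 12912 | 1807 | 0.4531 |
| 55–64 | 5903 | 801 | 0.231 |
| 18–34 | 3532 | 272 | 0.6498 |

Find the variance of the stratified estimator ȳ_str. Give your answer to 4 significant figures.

Var(ȳ_str) = Σₕ Wₕ²(1 − fₕ)sₕ²/nₕ with Wₕ = Nₕ/N, N = 22347.
65+: Wₕ = 0.57779568; term = 0.57779568²·(1 − 0.13994734)·0.4531/1807 = 7.1996193 × 10^-5.
55–64: Wₕ = 0.26415179; term = 0.26415179²·(1 − 0.13569372)·0.231/801 = 1.7392189 × 10^-5.
18–34: Wₕ = 0.15805254; term = 0.15805254²·(1 − 0.07701019)·0.6498/272 = 5.5082119 × 10^-5.
Sum = 1.444705 × 10^-4.

1.445 × 10^-4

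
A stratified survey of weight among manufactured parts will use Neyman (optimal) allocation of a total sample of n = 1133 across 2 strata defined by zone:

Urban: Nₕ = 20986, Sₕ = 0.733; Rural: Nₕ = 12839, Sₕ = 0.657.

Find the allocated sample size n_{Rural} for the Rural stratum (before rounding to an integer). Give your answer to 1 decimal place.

Neyman allocation: nₕ = n·NₕSₕ / Σⱼ NⱼSⱼ.
Σ NⱼSⱼ = 20986·0.733 + 12839·0.657 = 23817.961.
n_{Rural} = 1133·12839·0.657 / 23817.961 = 401.3.

401.3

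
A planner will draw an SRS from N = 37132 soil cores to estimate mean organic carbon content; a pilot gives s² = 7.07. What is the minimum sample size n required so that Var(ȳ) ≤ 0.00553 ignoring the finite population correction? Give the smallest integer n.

1279

Without fpc, n₀ = s²/D = 7.07/0.00553 = 1278.4810.
Rounding up, n = 1279.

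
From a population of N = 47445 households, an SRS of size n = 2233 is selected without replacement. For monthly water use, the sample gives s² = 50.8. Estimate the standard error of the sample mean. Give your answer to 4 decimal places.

0.1472

Under SRS without replacement, Var(ȳ) = (1 − f)·s²/n with f = n/N = 2233/47445 = 0.04706502.
Var(ȳ) = (1 − 0.04706502)·50.8/2233 = 0.95293498·0.022749664 = 0.021678951.
SE(ȳ) = √(0.021678951) = 0.1472.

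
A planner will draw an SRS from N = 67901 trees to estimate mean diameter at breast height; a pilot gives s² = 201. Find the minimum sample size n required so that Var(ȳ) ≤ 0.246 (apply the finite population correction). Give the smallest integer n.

Without fpc, n₀ = s²/D = 201/0.246 = 817.0732.
With fpc, (1 − n/N)·s²/n ≤ D requires n ≥ n₀/(1 + n₀/N) = 817.0732/(1 + 817.0732/67901) = 807.3580.
Rounding up, n = 808.

808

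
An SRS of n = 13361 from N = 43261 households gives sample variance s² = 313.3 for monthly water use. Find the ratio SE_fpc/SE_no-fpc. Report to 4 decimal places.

0.8314

f = n/N = 13361/43261 = 0.30884630.
SE_no-fpc = √(s²/n) = 0.15313015; SE_fpc = √((1−f)s²/n) = 0.12730575.
Ratio = √(1−f) = 0.83135654.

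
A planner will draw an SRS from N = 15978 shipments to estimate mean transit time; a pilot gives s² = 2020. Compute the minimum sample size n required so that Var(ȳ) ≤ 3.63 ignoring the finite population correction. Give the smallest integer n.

557

Without fpc, n₀ = s²/D = 2020/3.63 = 556.4738.
Rounding up, n = 557.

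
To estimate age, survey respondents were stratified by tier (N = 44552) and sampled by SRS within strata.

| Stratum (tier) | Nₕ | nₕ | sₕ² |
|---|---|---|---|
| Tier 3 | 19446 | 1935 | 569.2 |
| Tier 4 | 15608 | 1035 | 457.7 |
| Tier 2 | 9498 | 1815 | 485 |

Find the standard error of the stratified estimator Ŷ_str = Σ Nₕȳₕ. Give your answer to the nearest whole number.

14841

Var(Ŷ_str) = Σₕ Nₕ²(1 − fₕ)sₕ²/nₕ.
Tier 3: 19446²·(1 − 1935/19446)·569.2/1935 = 1.0016711 × 10^8.
Tier 4: 15608²·(1 − 1035/15608)·457.7/1035 = 1.0058583 × 10^8.
Tier 2: 9498²·(1 − 1815/9498)·485/1815 = 1.9499708 × 10^7.
Sum = 2.2025265 × 10^8.
SE = √(2.2025265 × 10^8) = 14841.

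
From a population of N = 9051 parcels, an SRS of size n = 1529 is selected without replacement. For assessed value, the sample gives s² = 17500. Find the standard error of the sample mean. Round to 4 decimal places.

Under SRS without replacement, Var(ȳ) = (1 − f)·s²/n with f = n/N = 1529/9051 = 0.16893161.
Var(ȳ) = (1 − 0.16893161)·17500/1529 = 0.83106839·11.445389 = 9.5119011.
SE(ȳ) = √(9.5119011) = 3.0841.

3.0841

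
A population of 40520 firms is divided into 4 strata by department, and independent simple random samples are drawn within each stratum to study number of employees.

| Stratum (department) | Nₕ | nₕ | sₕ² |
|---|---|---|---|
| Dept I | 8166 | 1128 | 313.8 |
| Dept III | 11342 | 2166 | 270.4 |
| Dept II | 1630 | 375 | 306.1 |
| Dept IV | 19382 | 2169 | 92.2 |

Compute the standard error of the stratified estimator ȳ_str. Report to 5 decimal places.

Var(ȳ_str) = Σₕ Wₕ²(1 − fₕ)sₕ²/nₕ with Wₕ = Nₕ/N, N = 40520.
Dept I: Wₕ = 0.20153011; term = 0.20153011²·(1 − 0.13813373)·313.8/1128 = 0.0097378617.
Dept III: Wₕ = 0.27991115; term = 0.27991115²·(1 − 0.19097161)·270.4/2166 = 0.0079132049.
Dept II: Wₕ = 0.04022705; term = 0.04022705²·(1 − 0.23006135)·306.1/375 = 0.0010170084.
Dept IV: Wₕ = 0.47833169; term = 0.47833169²·(1 − 0.11190796)·92.2/2169 = 0.0086374919.
Sum = 0.027305567.
SE = √(0.027305567) = 0.16524.

0.16524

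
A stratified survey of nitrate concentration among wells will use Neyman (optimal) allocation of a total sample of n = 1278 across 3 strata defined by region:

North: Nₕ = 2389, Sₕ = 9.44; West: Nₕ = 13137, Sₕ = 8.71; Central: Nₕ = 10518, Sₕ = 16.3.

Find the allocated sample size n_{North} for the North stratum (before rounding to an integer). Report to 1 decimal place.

Neyman allocation: nₕ = n·NₕSₕ / Σⱼ NⱼSⱼ.
Σ NⱼSⱼ = 2389·9.44 + 13137·8.71 + 10518·16.3 = 308418.83.
n_{North} = 1278·2389·9.44 / 308418.83 = 93.4.

93.4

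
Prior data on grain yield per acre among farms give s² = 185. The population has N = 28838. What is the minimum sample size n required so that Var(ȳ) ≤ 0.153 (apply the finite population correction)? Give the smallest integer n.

1161

Without fpc, n₀ = s²/D = 185/0.153 = 1209.1503.
With fpc, (1 − n/N)·s²/n ≤ D requires n ≥ n₀/(1 + n₀/N) = 1209.1503/(1 + 1209.1503/28838) = 1160.4920.
Rounding up, n = 1161.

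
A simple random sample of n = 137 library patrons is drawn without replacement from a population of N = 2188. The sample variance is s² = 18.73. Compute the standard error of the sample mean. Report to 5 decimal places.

Under SRS without replacement, Var(ȳ) = (1 − f)·s²/n with f = n/N = 137/2188 = 0.06261426.
Var(ȳ) = (1 − 0.06261426)·18.73/137 = 0.93738574·0.13671533 = 0.128155.
SE(ȳ) = √(0.128155) = 0.35799.

0.35799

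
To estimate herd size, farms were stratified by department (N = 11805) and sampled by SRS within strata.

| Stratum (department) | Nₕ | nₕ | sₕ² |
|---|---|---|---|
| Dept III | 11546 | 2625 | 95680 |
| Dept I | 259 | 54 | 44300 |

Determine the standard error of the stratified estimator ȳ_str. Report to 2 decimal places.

5.22

Var(ȳ_str) = Σₕ Wₕ²(1 − fₕ)sₕ²/nₕ with Wₕ = Nₕ/N, N = 11805.
Dept III: Wₕ = 0.97806014; term = 0.97806014²·(1 − 0.22735146)·95680/2625 = 26.940458.
Dept I: Wₕ = 0.02193986; term = 0.02193986²·(1 − 0.20849421)·44300/54 = 0.31255871.
Sum = 27.253017.
SE = √(27.253017) = 5.22.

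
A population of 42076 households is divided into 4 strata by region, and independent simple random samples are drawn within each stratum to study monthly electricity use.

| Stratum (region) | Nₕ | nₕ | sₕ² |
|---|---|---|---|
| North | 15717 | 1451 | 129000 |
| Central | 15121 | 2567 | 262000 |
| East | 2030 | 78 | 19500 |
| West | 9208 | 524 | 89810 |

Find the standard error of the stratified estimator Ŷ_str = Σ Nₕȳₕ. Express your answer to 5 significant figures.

232390

Var(Ŷ_str) = Σₕ Nₕ²(1 − fₕ)sₕ²/nₕ.
North: 15717²·(1 − 1451/15717)·129000/1451 = 1.9933987 × 10^10.
Central: 15121²·(1 − 2567/15121)·262000/2567 = 1.9374837 × 10^10.
East: 2030²·(1 − 78/2030)·19500/78 = 9.9064 × 10^8.
West: 9208²·(1 − 524/9208)·89810/524 = 1.3704984 × 10^10.
Sum = 5.4004448 × 10^10.
SE = √(5.4004448 × 10^10) = 232390.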